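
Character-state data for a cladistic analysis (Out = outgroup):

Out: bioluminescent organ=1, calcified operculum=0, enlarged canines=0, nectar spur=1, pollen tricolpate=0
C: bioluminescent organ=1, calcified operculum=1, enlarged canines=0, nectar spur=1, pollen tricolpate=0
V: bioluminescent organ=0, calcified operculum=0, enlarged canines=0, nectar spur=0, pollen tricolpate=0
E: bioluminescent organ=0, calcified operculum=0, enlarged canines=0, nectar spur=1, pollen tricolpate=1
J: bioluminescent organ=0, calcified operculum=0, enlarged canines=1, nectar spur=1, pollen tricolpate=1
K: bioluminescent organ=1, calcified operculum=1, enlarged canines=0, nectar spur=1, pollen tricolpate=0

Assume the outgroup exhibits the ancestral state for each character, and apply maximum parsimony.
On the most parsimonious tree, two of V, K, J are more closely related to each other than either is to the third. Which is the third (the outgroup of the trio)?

Character polarity is set by the outgroup: the derived state is whichever differs from the outgroup's state, so for bioluminescent organ, nectar spur the derived state is '0', and for the remaining characters it is '1'.
Only E, J, and V show the derived state '0' for bioluminescent organ, supporting them as a clade.
Only C and K show the derived state '1' for calcified operculum, supporting them as a clade.
enlarged canines (derived state '1') is unique to J (autapomorphy; uninformative for grouping).
nectar spur: derived state '0' in V only — an autapomorphy, so it tells us nothing about relationships among taxa.
Only E and J show the derived state '1' for pollen tricolpate, supporting them as a clade.
Most parsimonious ingroup topology: ((C,K),(V,(E,J))).
J and V share a more recent common ancestor with each other than either does with K, so K is the least closely related of the three.

K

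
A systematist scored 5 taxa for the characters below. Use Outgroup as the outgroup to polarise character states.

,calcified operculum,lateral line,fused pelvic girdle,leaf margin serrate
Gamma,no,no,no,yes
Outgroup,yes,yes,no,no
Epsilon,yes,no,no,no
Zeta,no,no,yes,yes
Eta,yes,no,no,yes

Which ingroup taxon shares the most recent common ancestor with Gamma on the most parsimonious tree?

Zeta

Character polarity is set by the outgroup: the derived state is whichever differs from the outgroup's state, so for calcified operculum, lateral line the derived state is 'no', and for the remaining characters it is 'yes'.
calcified operculum (derived state 'no') is shared by Gamma and Zeta — a synapomorphy uniting that clade.
All ingroup taxa share the derived state 'no' for lateral line; it defines the ingroup but does not resolve relationships within it.
fused pelvic girdle (derived state 'yes') is unique to Zeta (autapomorphy; uninformative for grouping).
leaf margin serrate: derived state 'yes' in Eta, Gamma, and Zeta only — synapomorphy for {Eta, Gamma, Zeta}.
Most parsimonious ingroup topology: ((Eta,(Gamma,Zeta)),Epsilon).
Gamma and Zeta form a cherry on this tree, so they are sister taxa.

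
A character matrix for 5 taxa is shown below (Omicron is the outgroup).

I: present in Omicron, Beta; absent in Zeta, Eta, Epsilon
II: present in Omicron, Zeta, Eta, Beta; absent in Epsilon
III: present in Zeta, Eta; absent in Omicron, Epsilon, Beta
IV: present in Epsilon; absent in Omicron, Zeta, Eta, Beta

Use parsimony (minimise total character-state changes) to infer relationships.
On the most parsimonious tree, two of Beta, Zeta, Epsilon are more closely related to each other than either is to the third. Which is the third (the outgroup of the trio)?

Character polarity is set by the outgroup: the derived state is whichever differs from the outgroup's state, so for I, II the derived state is 'absent', and for the remaining characters it is 'present'.
I: derived state 'absent' in Epsilon, Eta, and Zeta only — synapomorphy for {Epsilon, Eta, Zeta}.
II: derived state 'absent' in Epsilon only — an autapomorphy, so it tells us nothing about relationships among taxa.
Only Eta and Zeta show the derived state 'present' for III, supporting them as a clade.
IV: derived state 'present' in Epsilon only — an autapomorphy, so it tells us nothing about relationships among taxa.
Most parsimonious ingroup topology: (((Zeta,Eta),Epsilon),Beta).
Zeta and Epsilon share a more recent common ancestor with each other than either does with Beta, so Beta is the least closely related of the three.

Beta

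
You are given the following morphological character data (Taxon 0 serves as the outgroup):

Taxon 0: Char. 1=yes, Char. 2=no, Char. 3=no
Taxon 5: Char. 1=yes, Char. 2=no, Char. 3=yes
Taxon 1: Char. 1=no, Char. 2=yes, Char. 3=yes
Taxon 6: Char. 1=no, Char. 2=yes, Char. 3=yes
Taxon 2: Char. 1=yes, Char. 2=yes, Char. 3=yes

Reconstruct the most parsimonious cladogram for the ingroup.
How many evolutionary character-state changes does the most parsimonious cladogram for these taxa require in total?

3

Character polarity is set by the outgroup: the derived state is whichever differs from the outgroup's state, so for Char. 1 the derived state is 'no', and for the remaining characters it is 'yes'.
Char. 1: derived state 'no' in Taxon 1 and Taxon 6 only — synapomorphy for {Taxon 1, Taxon 6}.
Char. 2 (derived state 'yes') is shared by Taxon 1, Taxon 2, and Taxon 6 — a synapomorphy uniting that clade.
Char. 3 (derived state 'yes') is shared by all ingroup taxa — unites the whole ingroup.
Most parsimonious ingroup topology: (Taxon 5,((Taxon 1,Taxon 6),Taxon 2)).
Changes per character on this tree: Char. 1: 1; Char. 2: 1; Char. 3: 1.
Total = 3.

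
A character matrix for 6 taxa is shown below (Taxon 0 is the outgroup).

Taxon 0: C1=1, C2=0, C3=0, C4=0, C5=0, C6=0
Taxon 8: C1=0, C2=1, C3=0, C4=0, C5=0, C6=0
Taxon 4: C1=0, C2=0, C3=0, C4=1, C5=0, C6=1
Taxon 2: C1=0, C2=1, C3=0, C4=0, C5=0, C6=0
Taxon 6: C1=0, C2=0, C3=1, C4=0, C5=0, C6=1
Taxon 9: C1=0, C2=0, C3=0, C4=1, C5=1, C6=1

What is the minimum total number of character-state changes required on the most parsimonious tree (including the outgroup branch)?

Character polarity is set by the outgroup: the derived state is whichever differs from the outgroup's state, so for C1 the derived state is '0', and for the remaining characters it is '1'.
C1 (derived state '0') is shared by all ingroup taxa — unites the whole ingroup.
Only Taxon 2 and Taxon 8 show the derived state '1' for C2, supporting them as a clade.
C3: derived state '1' in Taxon 6 only — an autapomorphy, so it tells us nothing about relationships among taxa.
C4 (derived state '1') is shared by Taxon 4 and Taxon 9 — a synapomorphy uniting that clade.
C5: derived state '1' in Taxon 9 only — an autapomorphy, so it tells us nothing about relationships among taxa.
C6: derived state '1' in Taxon 4, Taxon 6, and Taxon 9 only — synapomorphy for {Taxon 4, Taxon 6, Taxon 9}.
Most parsimonious ingroup topology: ((Taxon 8,Taxon 2),((Taxon 4,Taxon 9),Taxon 6)).
Changes per character on this tree: C1: 1; C2: 1; C3: 1; C4: 1; C5: 1; C6: 1.
Total = 6.

6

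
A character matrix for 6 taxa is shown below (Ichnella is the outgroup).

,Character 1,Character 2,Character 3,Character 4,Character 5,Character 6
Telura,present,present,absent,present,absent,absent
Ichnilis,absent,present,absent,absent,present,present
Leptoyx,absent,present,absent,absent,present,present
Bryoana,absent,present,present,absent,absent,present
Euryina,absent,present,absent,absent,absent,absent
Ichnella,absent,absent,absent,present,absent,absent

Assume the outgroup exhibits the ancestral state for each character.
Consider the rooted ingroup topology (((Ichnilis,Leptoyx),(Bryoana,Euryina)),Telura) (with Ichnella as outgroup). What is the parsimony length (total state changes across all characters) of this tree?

Map each character onto (((Ichnilis,Leptoyx),(Bryoana,Euryina)),Telura) (rooted by Ichnella) and count the minimum state changes it requires (Fitch parsimony):
Character 1: 1; Character 2: 1; Character 3: 1; Character 4: 1; Character 5: 1; Character 6: 2.
Total tree length = 7.

7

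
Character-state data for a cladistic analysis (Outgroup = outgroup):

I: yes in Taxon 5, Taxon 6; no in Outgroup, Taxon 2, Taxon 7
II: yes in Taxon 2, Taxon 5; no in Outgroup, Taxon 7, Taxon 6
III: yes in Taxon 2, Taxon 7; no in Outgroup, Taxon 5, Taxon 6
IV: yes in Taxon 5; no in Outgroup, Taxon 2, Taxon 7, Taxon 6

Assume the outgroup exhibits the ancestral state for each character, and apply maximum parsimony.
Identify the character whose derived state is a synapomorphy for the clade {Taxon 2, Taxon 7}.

The outgroup has state 'no' for every character, so 'yes' is the derived state throughout.
I (derived state 'yes') is shared by Taxon 5 and Taxon 6 — a synapomorphy uniting that clade.
II groups Taxon 2 and Taxon 5, which is incompatible with the clades supported by the remaining characters; treating it as convergent (homoplasy) costs fewer steps than any alternative tree.
III: derived state 'yes' in Taxon 2 and Taxon 7 only — synapomorphy for {Taxon 2, Taxon 7}.
IV (derived state 'yes') is unique to Taxon 5 (autapomorphy; uninformative for grouping).
Most parsimonious ingroup topology: ((Taxon 2,Taxon 7),(Taxon 5,Taxon 6)).
The clade {Taxon 2, Taxon 7} is supported by III: its derived state 'yes' occurs in exactly those taxa and in no other taxon (including the outgroup).

III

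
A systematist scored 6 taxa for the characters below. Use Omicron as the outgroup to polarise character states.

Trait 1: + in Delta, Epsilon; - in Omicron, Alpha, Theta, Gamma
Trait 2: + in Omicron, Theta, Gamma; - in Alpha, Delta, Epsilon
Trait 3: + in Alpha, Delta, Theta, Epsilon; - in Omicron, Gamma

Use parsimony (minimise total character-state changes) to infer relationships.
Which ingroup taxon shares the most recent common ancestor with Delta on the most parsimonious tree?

Character polarity is set by the outgroup: the derived state is whichever differs from the outgroup's state, so for Trait 2 the derived state is '-', and for the remaining characters it is '+'.
Only Delta and Epsilon show the derived state '+' for Trait 1, supporting them as a clade.
Trait 2 (derived state '-') is shared by Alpha, Delta, and Epsilon — a synapomorphy uniting that clade.
Trait 3 (derived state '+') is shared by Alpha, Delta, Epsilon, and Theta — a synapomorphy uniting that clade.
Most parsimonious ingroup topology: (((Alpha,(Delta,Epsilon)),Theta),Gamma).
Delta and Epsilon form a cherry on this tree, so they are sister taxa.

Epsilon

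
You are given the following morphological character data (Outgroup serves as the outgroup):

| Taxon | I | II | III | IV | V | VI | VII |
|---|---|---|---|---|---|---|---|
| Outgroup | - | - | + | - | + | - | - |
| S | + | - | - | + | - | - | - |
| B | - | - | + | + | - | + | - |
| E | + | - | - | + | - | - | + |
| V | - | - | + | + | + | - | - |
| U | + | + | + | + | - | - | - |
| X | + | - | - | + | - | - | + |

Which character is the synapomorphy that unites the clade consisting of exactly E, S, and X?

III

Character polarity is set by the outgroup: the derived state is whichever differs from the outgroup's state, so for III, V the derived state is '-', and for the remaining characters it is '+'.
I: derived state '+' in E, S, U, and X only — synapomorphy for {E, S, U, X}.
II: derived state '+' in U only — an autapomorphy, so it tells us nothing about relationships among taxa.
III (derived state '-') is shared by E, S, and X — a synapomorphy uniting that clade.
All ingroup taxa share the derived state '+' for IV; it defines the ingroup but does not resolve relationships within it.
V: derived state '-' in B, E, S, U, and X only — synapomorphy for {B, E, S, U, X}.
VI: derived state '+' in B only — an autapomorphy, so it tells us nothing about relationships among taxa.
VII (derived state '+') is shared by E and X — a synapomorphy uniting that clade.
Most parsimonious ingroup topology: ((((S,(E,X)),U),B),V).
The clade {E, S, X} is supported by III: its derived state '-' occurs in exactly those taxa and in no other taxon (including the outgroup).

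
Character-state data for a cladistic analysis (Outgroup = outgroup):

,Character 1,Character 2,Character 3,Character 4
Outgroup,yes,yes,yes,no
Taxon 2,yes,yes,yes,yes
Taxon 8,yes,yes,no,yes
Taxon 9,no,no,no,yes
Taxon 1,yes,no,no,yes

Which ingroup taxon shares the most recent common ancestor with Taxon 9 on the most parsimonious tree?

Character polarity is set by the outgroup: the derived state is whichever differs from the outgroup's state, so for Character 1, Character 2, Character 3 the derived state is 'no', and for the remaining characters it is 'yes'.
Character 1: derived state 'no' in Taxon 9 only — an autapomorphy, so it tells us nothing about relationships among taxa.
Character 2: derived state 'no' in Taxon 1 and Taxon 9 only — synapomorphy for {Taxon 1, Taxon 9}.
Only Taxon 1, Taxon 8, and Taxon 9 show the derived state 'no' for Character 3, supporting them as a clade.
Character 4 (derived state 'yes') is shared by all ingroup taxa — unites the whole ingroup.
Most parsimonious ingroup topology: (Taxon 2,(Taxon 8,(Taxon 9,Taxon 1))).
Taxon 9 and Taxon 1 form a cherry on this tree, so they are sister taxa.

Taxon 1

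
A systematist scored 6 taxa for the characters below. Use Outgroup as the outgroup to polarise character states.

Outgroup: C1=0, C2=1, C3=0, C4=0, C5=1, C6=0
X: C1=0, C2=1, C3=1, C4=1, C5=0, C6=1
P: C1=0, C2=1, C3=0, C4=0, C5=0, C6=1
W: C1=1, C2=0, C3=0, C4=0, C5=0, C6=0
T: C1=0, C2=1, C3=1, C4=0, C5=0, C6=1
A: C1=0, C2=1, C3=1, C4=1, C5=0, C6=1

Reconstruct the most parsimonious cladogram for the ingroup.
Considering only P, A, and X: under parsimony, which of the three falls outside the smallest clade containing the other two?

Character polarity is set by the outgroup: the derived state is whichever differs from the outgroup's state, so for C2, C5 the derived state is '0', and for the remaining characters it is '1'.
C1 (derived state '1') is unique to W (autapomorphy; uninformative for grouping).
C2 (derived state '0') is unique to W (autapomorphy; uninformative for grouping).
C3 (derived state '1') is shared by A, T, and X — a synapomorphy uniting that clade.
Only A and X show the derived state '1' for C4, supporting them as a clade.
All ingroup taxa share the derived state '0' for C5; it defines the ingroup but does not resolve relationships within it.
Only A, P, T, and X show the derived state '1' for C6, supporting them as a clade.
Most parsimonious ingroup topology: ((((X,A),T),P),W).
X and A share a more recent common ancestor with each other than either does with P, so P is the least closely related of the three.

P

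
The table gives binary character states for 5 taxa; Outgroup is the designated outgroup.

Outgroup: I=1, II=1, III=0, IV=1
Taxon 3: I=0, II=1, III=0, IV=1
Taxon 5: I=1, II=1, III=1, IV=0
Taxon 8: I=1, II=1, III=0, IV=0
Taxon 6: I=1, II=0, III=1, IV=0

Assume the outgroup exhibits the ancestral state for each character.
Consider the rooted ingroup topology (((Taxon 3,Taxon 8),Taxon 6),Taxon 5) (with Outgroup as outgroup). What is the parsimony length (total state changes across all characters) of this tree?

Map each character onto (((Taxon 3,Taxon 8),Taxon 6),Taxon 5) (rooted by Outgroup) and count the minimum state changes it requires (Fitch parsimony):
I: 1; II: 1; III: 2; IV: 2.
Total tree length = 6.

6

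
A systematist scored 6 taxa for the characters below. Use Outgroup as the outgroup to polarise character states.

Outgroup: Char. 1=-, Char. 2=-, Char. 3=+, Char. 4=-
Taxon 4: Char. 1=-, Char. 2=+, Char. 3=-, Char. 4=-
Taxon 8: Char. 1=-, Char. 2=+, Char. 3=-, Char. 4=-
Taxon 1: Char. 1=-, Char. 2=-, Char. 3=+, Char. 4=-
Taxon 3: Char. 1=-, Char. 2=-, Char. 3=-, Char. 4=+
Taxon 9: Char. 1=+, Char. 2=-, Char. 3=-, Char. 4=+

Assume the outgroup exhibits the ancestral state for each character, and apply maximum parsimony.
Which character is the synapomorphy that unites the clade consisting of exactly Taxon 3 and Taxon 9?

Character polarity is set by the outgroup: the derived state is whichever differs from the outgroup's state, so for Char. 3 the derived state is '-', and for the remaining characters it is '+'.
Char. 1: derived state '+' in Taxon 9 only — an autapomorphy, so it tells us nothing about relationships among taxa.
Only Taxon 4 and Taxon 8 show the derived state '+' for Char. 2, supporting them as a clade.
Only Taxon 3, Taxon 4, Taxon 8, and Taxon 9 show the derived state '-' for Char. 3, supporting them as a clade.
Char. 4 (derived state '+') is shared by Taxon 3 and Taxon 9 — a synapomorphy uniting that clade.
Most parsimonious ingroup topology: (((Taxon 4,Taxon 8),(Taxon 3,Taxon 9)),Taxon 1).
The clade {Taxon 3, Taxon 9} is supported by Char. 4: its derived state '+' occurs in exactly those taxa and in no other taxon (including the outgroup).

Char. 4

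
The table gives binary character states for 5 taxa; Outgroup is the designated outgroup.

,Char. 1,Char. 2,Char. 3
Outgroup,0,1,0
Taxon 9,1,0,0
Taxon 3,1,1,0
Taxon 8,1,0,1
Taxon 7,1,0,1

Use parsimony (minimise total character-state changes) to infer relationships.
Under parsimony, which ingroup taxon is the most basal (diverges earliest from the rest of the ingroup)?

Taxon 3

Character polarity is set by the outgroup: the derived state is whichever differs from the outgroup's state, so for Char. 2 the derived state is '0', and for the remaining characters it is '1'.
Char. 1 (derived state '1') is shared by all ingroup taxa — unites the whole ingroup.
Char. 2: derived state '0' in Taxon 7, Taxon 8, and Taxon 9 only — synapomorphy for {Taxon 7, Taxon 8, Taxon 9}.
Char. 3: derived state '1' in Taxon 7 and Taxon 8 only — synapomorphy for {Taxon 7, Taxon 8}.
Most parsimonious ingroup topology: ((Taxon 9,(Taxon 8,Taxon 7)),Taxon 3).
Taxon 3 is sister to the clade containing all other ingroup taxa, so it is the earliest-diverging (most basal) ingroup lineage.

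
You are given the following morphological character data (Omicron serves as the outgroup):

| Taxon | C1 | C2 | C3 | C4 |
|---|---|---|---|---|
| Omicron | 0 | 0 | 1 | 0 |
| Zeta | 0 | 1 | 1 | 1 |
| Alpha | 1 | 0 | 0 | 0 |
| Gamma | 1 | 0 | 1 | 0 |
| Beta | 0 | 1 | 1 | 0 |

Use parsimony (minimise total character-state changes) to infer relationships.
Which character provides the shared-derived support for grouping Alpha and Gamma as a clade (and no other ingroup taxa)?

C1

Character polarity is set by the outgroup: the derived state is whichever differs from the outgroup's state, so for C3 the derived state is '0', and for the remaining characters it is '1'.
Only Alpha and Gamma show the derived state '1' for C1, supporting them as a clade.
C2: derived state '1' in Beta and Zeta only — synapomorphy for {Beta, Zeta}.
C3: derived state '0' in Alpha only — an autapomorphy, so it tells us nothing about relationships among taxa.
C4: derived state '1' in Zeta only — an autapomorphy, so it tells us nothing about relationships among taxa.
Most parsimonious ingroup topology: ((Zeta,Beta),(Alpha,Gamma)).
The clade {Alpha, Gamma} is supported by C1: its derived state '1' occurs in exactly those taxa and in no other taxon (including the outgroup).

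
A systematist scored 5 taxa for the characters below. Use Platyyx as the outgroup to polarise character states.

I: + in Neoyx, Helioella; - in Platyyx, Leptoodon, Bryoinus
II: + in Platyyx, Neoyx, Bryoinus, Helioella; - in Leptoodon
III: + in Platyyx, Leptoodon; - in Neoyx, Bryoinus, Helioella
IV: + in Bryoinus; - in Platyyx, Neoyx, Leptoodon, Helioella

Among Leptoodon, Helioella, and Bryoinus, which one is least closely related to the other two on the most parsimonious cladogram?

Leptoodon

Character polarity is set by the outgroup: the derived state is whichever differs from the outgroup's state, so for II, III the derived state is '-', and for the remaining characters it is '+'.
I (derived state '+') is shared by Helioella and Neoyx — a synapomorphy uniting that clade.
II: derived state '-' in Leptoodon only — an autapomorphy, so it tells us nothing about relationships among taxa.
Only Bryoinus, Helioella, and Neoyx show the derived state '-' for III, supporting them as a clade.
IV: derived state '+' in Bryoinus only — an autapomorphy, so it tells us nothing about relationships among taxa.
Most parsimonious ingroup topology: (((Neoyx,Helioella),Bryoinus),Leptoodon).
Helioella and Bryoinus share a more recent common ancestor with each other than either does with Leptoodon, so Leptoodon is the least closely related of the three.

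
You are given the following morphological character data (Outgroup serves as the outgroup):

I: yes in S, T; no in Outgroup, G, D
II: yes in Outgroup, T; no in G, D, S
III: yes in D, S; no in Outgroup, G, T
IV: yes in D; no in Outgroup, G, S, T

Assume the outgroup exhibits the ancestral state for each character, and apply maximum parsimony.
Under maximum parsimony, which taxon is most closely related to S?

D

Character polarity is set by the outgroup: the derived state is whichever differs from the outgroup's state, so for II the derived state is 'no', and for the remaining characters it is 'yes'.
I groups S and T, which is incompatible with the clades supported by the remaining characters; treating it as convergent (homoplasy) costs fewer steps than any alternative tree.
II: derived state 'no' in D, G, and S only — synapomorphy for {D, G, S}.
III (derived state 'yes') is shared by D and S — a synapomorphy uniting that clade.
IV (derived state 'yes') is unique to D (autapomorphy; uninformative for grouping).
Most parsimonious ingroup topology: (((D,S),G),T).
S and D form a cherry on this tree, so they are sister taxa.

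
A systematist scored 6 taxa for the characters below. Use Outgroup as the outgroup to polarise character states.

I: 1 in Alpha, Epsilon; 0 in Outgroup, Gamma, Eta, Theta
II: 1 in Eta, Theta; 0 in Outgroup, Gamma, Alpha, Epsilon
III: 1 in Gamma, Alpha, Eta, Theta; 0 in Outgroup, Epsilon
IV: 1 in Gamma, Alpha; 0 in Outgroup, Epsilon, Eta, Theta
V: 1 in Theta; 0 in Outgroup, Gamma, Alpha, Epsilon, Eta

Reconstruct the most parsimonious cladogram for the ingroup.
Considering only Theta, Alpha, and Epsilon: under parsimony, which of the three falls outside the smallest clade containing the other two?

The outgroup has state '0' for every character, so '1' is the derived state throughout.
I (state '1') occurs in Alpha and Epsilon but conflicts with the nesting implied by the other characters — most parsimoniously interpreted as homoplasy.
Only Eta and Theta show the derived state '1' for II, supporting them as a clade.
Only Alpha, Eta, Gamma, and Theta show the derived state '1' for III, supporting them as a clade.
Only Alpha and Gamma show the derived state '1' for IV, supporting them as a clade.
V: derived state '1' in Theta only — an autapomorphy, so it tells us nothing about relationships among taxa.
Most parsimonious ingroup topology: (((Gamma,Alpha),(Eta,Theta)),Epsilon).
Theta and Alpha share a more recent common ancestor with each other than either does with Epsilon, so Epsilon is the least closely related of the three.

Epsilon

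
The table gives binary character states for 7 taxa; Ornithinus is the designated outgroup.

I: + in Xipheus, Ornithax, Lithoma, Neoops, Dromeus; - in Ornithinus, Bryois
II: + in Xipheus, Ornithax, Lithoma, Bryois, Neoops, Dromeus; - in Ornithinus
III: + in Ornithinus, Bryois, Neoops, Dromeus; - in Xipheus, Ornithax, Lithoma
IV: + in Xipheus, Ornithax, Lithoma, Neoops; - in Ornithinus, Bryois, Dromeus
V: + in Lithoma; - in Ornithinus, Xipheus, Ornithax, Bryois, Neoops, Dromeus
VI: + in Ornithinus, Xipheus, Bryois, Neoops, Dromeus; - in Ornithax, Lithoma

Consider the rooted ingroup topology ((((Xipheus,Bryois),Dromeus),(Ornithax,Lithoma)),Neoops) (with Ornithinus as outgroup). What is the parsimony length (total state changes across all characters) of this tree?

Map each character onto ((((Xipheus,Bryois),Dromeus),(Ornithax,Lithoma)),Neoops) (rooted by Ornithinus) and count the minimum state changes it requires (Fitch parsimony):
I: 2; II: 1; III: 2; IV: 3; V: 1; VI: 1.
Total tree length = 10.

10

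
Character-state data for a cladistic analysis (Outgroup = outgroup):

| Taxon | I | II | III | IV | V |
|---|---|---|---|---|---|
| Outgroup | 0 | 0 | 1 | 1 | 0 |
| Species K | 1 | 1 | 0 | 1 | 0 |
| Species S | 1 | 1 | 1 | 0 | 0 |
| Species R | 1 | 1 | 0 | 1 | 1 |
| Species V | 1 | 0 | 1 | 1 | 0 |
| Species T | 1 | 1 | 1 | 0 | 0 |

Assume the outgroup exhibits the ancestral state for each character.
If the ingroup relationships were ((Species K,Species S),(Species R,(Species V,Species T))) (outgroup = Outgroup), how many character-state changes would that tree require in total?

8

Map each character onto ((Species K,Species S),(Species R,(Species V,Species T))) (rooted by Outgroup) and count the minimum state changes it requires (Fitch parsimony):
I: 1; II: 2; III: 2; IV: 2; V: 1.
Total tree length = 8.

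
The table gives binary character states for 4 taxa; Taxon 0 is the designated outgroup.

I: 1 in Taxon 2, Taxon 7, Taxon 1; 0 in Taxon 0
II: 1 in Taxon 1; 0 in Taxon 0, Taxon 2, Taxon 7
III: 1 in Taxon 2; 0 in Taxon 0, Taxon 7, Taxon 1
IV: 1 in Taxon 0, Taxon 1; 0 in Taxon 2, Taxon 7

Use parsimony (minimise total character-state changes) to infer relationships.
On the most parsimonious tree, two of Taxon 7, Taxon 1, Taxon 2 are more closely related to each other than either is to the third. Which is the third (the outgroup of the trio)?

Character polarity is set by the outgroup: the derived state is whichever differs from the outgroup's state, so for IV the derived state is '0', and for the remaining characters it is '1'.
I (derived state '1') is shared by all ingroup taxa — unites the whole ingroup.
II (derived state '1') is unique to Taxon 1 (autapomorphy; uninformative for grouping).
III: derived state '1' in Taxon 2 only — an autapomorphy, so it tells us nothing about relationships among taxa.
IV: derived state '0' in Taxon 2 and Taxon 7 only — synapomorphy for {Taxon 2, Taxon 7}.
Most parsimonious ingroup topology: ((Taxon 2,Taxon 7),Taxon 1).
Taxon 7 and Taxon 2 share a more recent common ancestor with each other than either does with Taxon 1, so Taxon 1 is the least closely related of the three.

Taxon 1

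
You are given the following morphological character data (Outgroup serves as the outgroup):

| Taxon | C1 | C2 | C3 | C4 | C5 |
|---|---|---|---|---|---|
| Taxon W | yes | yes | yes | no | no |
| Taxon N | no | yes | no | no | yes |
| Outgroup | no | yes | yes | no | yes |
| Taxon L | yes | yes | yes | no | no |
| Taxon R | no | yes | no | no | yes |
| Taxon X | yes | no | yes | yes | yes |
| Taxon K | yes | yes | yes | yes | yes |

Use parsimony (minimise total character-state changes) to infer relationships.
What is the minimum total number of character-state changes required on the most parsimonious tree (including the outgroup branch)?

Character polarity is set by the outgroup: the derived state is whichever differs from the outgroup's state, so for C2, C3, C5 the derived state is 'no', and for the remaining characters it is 'yes'.
Only Taxon K, Taxon L, Taxon W, and Taxon X show the derived state 'yes' for C1, supporting them as a clade.
C2 (derived state 'no') is unique to Taxon X (autapomorphy; uninformative for grouping).
C3 (derived state 'no') is shared by Taxon N and Taxon R — a synapomorphy uniting that clade.
C4 (derived state 'yes') is shared by Taxon K and Taxon X — a synapomorphy uniting that clade.
C5: derived state 'no' in Taxon L and Taxon W only — synapomorphy for {Taxon L, Taxon W}.
Most parsimonious ingroup topology: (((Taxon L,Taxon W),(Taxon X,Taxon K)),(Taxon R,Taxon N)).
Changes per character on this tree: C1: 1; C2: 1; C3: 1; C4: 1; C5: 1.
Total = 5.

5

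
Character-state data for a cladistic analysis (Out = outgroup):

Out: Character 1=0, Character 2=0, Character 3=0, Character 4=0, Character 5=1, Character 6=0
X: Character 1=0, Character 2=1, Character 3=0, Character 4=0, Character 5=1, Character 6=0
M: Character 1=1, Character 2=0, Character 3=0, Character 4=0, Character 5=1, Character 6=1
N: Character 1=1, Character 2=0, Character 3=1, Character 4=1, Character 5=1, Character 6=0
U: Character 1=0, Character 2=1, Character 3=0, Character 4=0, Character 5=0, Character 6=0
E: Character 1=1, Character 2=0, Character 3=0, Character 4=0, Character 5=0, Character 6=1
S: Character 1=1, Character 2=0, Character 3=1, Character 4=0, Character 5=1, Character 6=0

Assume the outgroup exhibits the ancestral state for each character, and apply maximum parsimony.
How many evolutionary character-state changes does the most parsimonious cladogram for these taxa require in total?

Character polarity is set by the outgroup: the derived state is whichever differs from the outgroup's state, so for Character 5 the derived state is '0', and for the remaining characters it is '1'.
Only E, M, N, and S show the derived state '1' for Character 1, supporting them as a clade.
Character 2 (derived state '1') is shared by U and X — a synapomorphy uniting that clade.
Character 3: derived state '1' in N and S only — synapomorphy for {N, S}.
Character 4 (derived state '1') is unique to N (autapomorphy; uninformative for grouping).
Character 5 groups E and U, which is incompatible with the clades supported by the remaining characters; treating it as convergent (homoplasy) costs fewer steps than any alternative tree.
Only E and M show the derived state '1' for Character 6, supporting them as a clade.
Most parsimonious ingroup topology: ((X,U),((M,E),(N,S))).
Changes per character on this tree: Character 1: 1; Character 2: 1; Character 3: 1; Character 4: 1; Character 5: 2; Character 6: 1.
Total = 7.

7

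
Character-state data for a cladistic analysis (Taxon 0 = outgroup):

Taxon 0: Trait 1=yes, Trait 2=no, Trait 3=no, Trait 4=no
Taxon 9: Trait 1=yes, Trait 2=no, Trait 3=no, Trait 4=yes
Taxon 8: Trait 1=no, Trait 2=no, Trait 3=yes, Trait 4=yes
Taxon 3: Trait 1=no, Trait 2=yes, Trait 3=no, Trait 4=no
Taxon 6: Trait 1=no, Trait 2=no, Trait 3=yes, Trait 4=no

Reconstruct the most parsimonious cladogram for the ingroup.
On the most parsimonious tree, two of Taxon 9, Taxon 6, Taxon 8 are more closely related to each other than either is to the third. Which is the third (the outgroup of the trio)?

Taxon 9

Character polarity is set by the outgroup: the derived state is whichever differs from the outgroup's state, so for Trait 1 the derived state is 'no', and for the remaining characters it is 'yes'.
Only Taxon 3, Taxon 6, and Taxon 8 show the derived state 'no' for Trait 1, supporting them as a clade.
Trait 2 (derived state 'yes') is unique to Taxon 3 (autapomorphy; uninformative for grouping).
Trait 3: derived state 'yes' in Taxon 6 and Taxon 8 only — synapomorphy for {Taxon 6, Taxon 8}.
Trait 4 (state 'yes') occurs in Taxon 8 and Taxon 9 but conflicts with the nesting implied by the other characters — most parsimoniously interpreted as homoplasy.
Most parsimonious ingroup topology: (Taxon 9,((Taxon 8,Taxon 6),Taxon 3)).
Taxon 6 and Taxon 8 share a more recent common ancestor with each other than either does with Taxon 9, so Taxon 9 is the least closely related of the three.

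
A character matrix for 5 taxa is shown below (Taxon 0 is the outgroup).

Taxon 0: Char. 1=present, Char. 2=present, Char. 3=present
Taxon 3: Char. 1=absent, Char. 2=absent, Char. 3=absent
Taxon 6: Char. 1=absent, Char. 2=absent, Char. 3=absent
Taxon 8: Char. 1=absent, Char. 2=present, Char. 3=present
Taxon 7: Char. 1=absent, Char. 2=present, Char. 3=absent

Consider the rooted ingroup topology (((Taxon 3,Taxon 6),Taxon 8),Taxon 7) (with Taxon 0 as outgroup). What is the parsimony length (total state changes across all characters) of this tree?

Map each character onto (((Taxon 3,Taxon 6),Taxon 8),Taxon 7) (rooted by Taxon 0) and count the minimum state changes it requires (Fitch parsimony):
Char. 1: 1; Char. 2: 1; Char. 3: 2.
Total tree length = 4.

4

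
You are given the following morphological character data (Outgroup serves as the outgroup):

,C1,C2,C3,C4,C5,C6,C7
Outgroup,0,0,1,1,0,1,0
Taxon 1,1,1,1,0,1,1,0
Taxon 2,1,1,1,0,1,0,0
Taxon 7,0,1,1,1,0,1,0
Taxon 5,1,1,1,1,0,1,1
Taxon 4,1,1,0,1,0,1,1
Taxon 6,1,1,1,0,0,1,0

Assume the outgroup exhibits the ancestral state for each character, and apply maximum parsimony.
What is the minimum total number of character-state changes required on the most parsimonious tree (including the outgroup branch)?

Character polarity is set by the outgroup: the derived state is whichever differs from the outgroup's state, so for C3, C4, C6 the derived state is '0', and for the remaining characters it is '1'.
C1 (derived state '1') is shared by Taxon 1, Taxon 2, Taxon 4, Taxon 5, and Taxon 6 — a synapomorphy uniting that clade.
C2 (derived state '1') is shared by all ingroup taxa — unites the whole ingroup.
C3: derived state '0' in Taxon 4 only — an autapomorphy, so it tells us nothing about relationships among taxa.
C4 (derived state '0') is shared by Taxon 1, Taxon 2, and Taxon 6 — a synapomorphy uniting that clade.
Only Taxon 1 and Taxon 2 show the derived state '1' for C5, supporting them as a clade.
C6 (derived state '0') is unique to Taxon 2 (autapomorphy; uninformative for grouping).
Only Taxon 4 and Taxon 5 show the derived state '1' for C7, supporting them as a clade.
Most parsimonious ingroup topology: ((((Taxon 1,Taxon 2),Taxon 6),(Taxon 5,Taxon 4)),Taxon 7).
Changes per character on this tree: C1: 1; C2: 1; C3: 1; C4: 1; C5: 1; C6: 1; C7: 1.
Total = 7.

7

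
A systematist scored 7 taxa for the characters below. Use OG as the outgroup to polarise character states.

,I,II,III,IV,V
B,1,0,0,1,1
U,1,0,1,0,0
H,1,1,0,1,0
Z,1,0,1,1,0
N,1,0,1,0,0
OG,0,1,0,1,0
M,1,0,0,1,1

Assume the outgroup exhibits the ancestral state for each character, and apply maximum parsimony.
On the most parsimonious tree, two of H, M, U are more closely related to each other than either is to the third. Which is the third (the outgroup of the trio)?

H

Character polarity is set by the outgroup: the derived state is whichever differs from the outgroup's state, so for II, IV the derived state is '0', and for the remaining characters it is '1'.
I (derived state '1') is shared by all ingroup taxa — unites the whole ingroup.
Only B, M, N, U, and Z show the derived state '0' for II, supporting them as a clade.
III: derived state '1' in N, U, and Z only — synapomorphy for {N, U, Z}.
IV (derived state '0') is shared by N and U — a synapomorphy uniting that clade.
V (derived state '1') is shared by B and M — a synapomorphy uniting that clade.
Most parsimonious ingroup topology: (H,((M,B),(Z,(U,N)))).
M and U share a more recent common ancestor with each other than either does with H, so H is the least closely related of the three.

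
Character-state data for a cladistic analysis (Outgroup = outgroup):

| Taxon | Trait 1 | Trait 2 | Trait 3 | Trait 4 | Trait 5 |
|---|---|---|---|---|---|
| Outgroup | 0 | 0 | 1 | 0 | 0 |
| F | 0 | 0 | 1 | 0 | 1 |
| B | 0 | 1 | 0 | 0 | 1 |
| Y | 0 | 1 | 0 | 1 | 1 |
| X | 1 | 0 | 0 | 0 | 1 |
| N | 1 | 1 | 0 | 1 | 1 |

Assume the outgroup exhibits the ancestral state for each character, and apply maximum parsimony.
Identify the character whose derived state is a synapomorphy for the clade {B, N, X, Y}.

Trait 3

Character polarity is set by the outgroup: the derived state is whichever differs from the outgroup's state, so for Trait 3 the derived state is '0', and for the remaining characters it is '1'.
Trait 1 (state '1') occurs in N and X but conflicts with the nesting implied by the other characters — most parsimoniously interpreted as homoplasy.
Trait 2 (derived state '1') is shared by B, N, and Y — a synapomorphy uniting that clade.
Only B, N, X, and Y show the derived state '0' for Trait 3, supporting them as a clade.
Only N and Y show the derived state '1' for Trait 4, supporting them as a clade.
All ingroup taxa share the derived state '1' for Trait 5; it defines the ingroup but does not resolve relationships within it.
Most parsimonious ingroup topology: (F,((B,(Y,N)),X)).
The clade {B, N, X, Y} is supported by Trait 3: its derived state '0' occurs in exactly those taxa and in no other taxon (including the outgroup).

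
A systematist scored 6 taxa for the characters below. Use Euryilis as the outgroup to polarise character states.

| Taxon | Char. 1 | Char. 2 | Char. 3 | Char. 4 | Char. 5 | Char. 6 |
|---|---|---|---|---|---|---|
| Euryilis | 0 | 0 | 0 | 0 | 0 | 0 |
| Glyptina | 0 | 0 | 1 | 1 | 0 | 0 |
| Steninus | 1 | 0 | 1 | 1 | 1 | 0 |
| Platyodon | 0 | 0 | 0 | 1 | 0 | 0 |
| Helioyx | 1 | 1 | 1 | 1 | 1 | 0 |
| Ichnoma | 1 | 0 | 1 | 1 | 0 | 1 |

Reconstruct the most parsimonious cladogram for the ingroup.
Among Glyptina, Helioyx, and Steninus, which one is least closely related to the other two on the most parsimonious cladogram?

The outgroup has state '0' for every character, so '1' is the derived state throughout.
Char. 1 (derived state '1') is shared by Helioyx, Ichnoma, and Steninus — a synapomorphy uniting that clade.
Char. 2 (derived state '1') is unique to Helioyx (autapomorphy; uninformative for grouping).
Char. 3: derived state '1' in Glyptina, Helioyx, Ichnoma, and Steninus only — synapomorphy for {Glyptina, Helioyx, Ichnoma, Steninus}.
All ingroup taxa share the derived state '1' for Char. 4; it defines the ingroup but does not resolve relationships within it.
Char. 5 (derived state '1') is shared by Helioyx and Steninus — a synapomorphy uniting that clade.
Char. 6: derived state '1' in Ichnoma only — an autapomorphy, so it tells us nothing about relationships among taxa.
Most parsimonious ingroup topology: ((Glyptina,((Steninus,Helioyx),Ichnoma)),Platyodon).
Steninus and Helioyx share a more recent common ancestor with each other than either does with Glyptina, so Glyptina is the least closely related of the three.

Glyptina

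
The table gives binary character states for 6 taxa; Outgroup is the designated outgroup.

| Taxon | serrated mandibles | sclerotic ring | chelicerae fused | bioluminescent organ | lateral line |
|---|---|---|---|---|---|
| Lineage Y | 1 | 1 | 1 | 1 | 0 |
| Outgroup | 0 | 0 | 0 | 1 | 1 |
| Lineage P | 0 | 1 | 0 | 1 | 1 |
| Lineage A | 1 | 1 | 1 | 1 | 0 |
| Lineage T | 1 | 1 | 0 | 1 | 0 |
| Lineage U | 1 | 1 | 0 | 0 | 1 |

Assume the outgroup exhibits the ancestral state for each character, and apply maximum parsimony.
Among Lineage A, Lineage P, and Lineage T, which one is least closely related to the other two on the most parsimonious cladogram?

Lineage P

Character polarity is set by the outgroup: the derived state is whichever differs from the outgroup's state, so for bioluminescent organ, lateral line the derived state is '0', and for the remaining characters it is '1'.
serrated mandibles (derived state '1') is shared by Lineage A, Lineage T, Lineage U, and Lineage Y — a synapomorphy uniting that clade.
All ingroup taxa share the derived state '1' for sclerotic ring; it defines the ingroup but does not resolve relationships within it.
chelicerae fused (derived state '1') is shared by Lineage A and Lineage Y — a synapomorphy uniting that clade.
bioluminescent organ: derived state '0' in Lineage U only — an autapomorphy, so it tells us nothing about relationships among taxa.
lateral line (derived state '0') is shared by Lineage A, Lineage T, and Lineage Y — a synapomorphy uniting that clade.
Most parsimonious ingroup topology: (Lineage P,(Lineage U,((Lineage Y,Lineage A),Lineage T))).
Lineage A and Lineage T share a more recent common ancestor with each other than either does with Lineage P, so Lineage P is the least closely related of the three.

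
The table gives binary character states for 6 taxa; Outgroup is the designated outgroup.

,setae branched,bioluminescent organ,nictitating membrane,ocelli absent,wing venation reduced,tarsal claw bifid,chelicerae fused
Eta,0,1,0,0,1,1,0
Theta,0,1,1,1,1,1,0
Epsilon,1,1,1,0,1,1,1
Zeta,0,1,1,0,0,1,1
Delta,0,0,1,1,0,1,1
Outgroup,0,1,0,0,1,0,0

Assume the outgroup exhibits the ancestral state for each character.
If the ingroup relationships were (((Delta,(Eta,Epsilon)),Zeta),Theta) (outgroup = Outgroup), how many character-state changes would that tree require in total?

11

Map each character onto (((Delta,(Eta,Epsilon)),Zeta),Theta) (rooted by Outgroup) and count the minimum state changes it requires (Fitch parsimony):
setae branched: 1; bioluminescent organ: 1; nictitating membrane: 2; ocelli absent: 2; wing venation reduced: 2; tarsal claw bifid: 1; chelicerae fused: 2.
Total tree length = 11.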